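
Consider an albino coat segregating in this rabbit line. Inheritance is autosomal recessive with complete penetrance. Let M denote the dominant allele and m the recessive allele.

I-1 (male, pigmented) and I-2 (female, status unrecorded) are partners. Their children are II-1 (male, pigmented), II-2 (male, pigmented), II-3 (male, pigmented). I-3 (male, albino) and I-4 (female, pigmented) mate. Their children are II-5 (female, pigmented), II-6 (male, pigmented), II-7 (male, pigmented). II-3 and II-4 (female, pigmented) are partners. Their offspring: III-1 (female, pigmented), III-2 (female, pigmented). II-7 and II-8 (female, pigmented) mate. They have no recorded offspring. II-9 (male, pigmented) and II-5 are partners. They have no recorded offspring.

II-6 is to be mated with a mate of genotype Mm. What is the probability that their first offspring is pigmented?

II-6 is pigmented so carries M and received m from I-3 (mm), so II-6 is Mm.
The cross gives 1/4 MM : 1/2 Mm : 1/4 mm, so P(offspring is pigmented) = 3/4.

3/4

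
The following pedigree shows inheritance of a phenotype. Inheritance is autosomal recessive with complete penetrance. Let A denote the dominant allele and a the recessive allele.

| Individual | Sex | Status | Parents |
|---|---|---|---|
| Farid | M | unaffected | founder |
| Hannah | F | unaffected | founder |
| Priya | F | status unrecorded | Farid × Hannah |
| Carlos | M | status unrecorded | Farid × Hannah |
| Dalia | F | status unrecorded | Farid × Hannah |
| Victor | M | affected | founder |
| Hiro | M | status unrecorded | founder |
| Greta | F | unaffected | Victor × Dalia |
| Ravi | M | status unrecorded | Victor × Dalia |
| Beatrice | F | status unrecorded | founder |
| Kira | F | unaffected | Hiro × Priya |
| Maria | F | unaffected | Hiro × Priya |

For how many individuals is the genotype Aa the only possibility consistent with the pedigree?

Obligate heterozygotes: Greta is unaffected so carries A and received a from Victor (aa), so Greta is Aa.
Every other individual is either homozygous by phenotype or has at least one consistent homozygous assignment, so the count is 1.

1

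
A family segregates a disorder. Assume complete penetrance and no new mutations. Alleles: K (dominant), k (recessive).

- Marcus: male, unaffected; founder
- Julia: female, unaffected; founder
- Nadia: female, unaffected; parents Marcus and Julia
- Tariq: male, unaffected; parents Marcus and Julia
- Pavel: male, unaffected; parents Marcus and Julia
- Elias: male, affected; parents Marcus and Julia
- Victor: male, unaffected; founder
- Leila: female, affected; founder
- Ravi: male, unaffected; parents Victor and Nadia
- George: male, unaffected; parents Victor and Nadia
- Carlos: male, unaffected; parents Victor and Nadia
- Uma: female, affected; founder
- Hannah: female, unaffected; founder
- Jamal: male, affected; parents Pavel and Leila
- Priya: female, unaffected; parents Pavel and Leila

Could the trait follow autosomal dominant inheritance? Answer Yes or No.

No

Under autosomal dominant, Elias (affected, male) cannot arise from Marcus (unaffected) × Julia (unaffected).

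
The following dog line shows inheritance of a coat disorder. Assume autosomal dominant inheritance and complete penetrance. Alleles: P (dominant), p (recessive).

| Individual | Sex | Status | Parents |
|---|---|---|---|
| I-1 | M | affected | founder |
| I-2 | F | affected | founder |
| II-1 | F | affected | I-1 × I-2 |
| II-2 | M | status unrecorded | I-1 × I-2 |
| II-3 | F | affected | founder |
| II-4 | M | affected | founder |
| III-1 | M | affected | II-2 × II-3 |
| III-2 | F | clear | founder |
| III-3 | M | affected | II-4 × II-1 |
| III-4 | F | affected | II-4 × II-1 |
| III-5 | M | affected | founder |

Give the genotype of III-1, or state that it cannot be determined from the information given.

III-1's phenotype allows PP or Pp, and no parent or child forces a single allele at both positions; consistent genotype assignments exist with III-1 as PP or Pp.

cannot be determined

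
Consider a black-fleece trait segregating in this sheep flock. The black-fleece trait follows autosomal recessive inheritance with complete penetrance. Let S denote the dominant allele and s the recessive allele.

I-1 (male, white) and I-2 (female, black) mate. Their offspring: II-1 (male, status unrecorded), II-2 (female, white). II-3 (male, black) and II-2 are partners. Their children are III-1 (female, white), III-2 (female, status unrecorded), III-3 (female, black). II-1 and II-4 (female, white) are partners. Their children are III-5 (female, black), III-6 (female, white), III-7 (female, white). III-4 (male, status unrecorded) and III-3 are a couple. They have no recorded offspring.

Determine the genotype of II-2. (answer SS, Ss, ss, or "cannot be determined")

From phenotype alone, II-2 is SS or Ss.
II-2 is white so carries S and received s from I-2 (ss), so II-2 is Ss.

Ss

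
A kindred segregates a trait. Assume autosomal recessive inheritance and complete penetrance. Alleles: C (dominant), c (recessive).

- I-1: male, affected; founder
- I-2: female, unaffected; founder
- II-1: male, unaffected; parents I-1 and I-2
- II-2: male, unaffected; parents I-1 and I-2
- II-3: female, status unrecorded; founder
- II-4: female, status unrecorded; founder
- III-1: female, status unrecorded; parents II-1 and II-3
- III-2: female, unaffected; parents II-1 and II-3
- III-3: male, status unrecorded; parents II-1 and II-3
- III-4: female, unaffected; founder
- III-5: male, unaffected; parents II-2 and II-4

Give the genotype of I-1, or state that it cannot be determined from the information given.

I-1 is affected, so I-1 is cc.

cc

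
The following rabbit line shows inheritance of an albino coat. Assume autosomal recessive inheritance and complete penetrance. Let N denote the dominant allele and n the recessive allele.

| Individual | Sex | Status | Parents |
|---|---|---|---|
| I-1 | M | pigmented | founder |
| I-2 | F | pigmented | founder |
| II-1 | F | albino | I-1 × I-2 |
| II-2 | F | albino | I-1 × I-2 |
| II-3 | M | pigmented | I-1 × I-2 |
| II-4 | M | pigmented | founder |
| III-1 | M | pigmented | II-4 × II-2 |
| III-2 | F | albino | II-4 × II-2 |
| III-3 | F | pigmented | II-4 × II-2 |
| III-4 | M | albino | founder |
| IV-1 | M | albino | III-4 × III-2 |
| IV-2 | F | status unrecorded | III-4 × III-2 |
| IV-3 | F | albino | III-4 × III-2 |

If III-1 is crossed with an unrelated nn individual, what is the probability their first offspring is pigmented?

1/2

III-1 is pigmented so carries N and received n from II-2 (nn), so III-1 is Nn.
The cross gives 1/2 Nn : 1/2 nn, so P(offspring is pigmented) = 1/2.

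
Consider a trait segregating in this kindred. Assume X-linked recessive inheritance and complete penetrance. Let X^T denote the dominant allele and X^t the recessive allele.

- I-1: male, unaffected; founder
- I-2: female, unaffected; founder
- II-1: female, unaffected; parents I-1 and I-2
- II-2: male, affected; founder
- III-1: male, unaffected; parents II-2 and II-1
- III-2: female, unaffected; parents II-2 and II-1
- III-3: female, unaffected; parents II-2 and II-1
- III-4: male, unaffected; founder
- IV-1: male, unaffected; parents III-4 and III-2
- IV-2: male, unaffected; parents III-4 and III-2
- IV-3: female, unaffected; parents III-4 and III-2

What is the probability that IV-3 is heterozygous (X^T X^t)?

III-4 is unaffected, so III-4 is X^T Y.
III-2 is unaffected so carries T and received t from II-2 (X^t Y), so III-2 is X^T X^t.
Their cross gives offspring ratios 1/2 X^T X^T : 1/2 X^T X^t. Conditioning on IV-3 being unaffected, P(X^T X^t) = 1/2 / 1 = 1/2.

1/2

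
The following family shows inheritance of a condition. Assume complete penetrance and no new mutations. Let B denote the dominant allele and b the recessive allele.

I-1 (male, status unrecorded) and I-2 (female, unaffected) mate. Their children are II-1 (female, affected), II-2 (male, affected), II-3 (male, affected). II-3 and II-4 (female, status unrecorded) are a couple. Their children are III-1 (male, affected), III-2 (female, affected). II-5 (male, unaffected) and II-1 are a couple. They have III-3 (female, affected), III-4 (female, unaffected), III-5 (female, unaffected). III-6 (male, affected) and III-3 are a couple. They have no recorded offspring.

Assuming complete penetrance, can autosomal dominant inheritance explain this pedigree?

A consistent assignment under autosomal dominant exists: I-1 BB, I-2 bb, II-1 Bb, II-2 Bb, II-3 Bb, II-4 BB, II-5 bb, III-1 BB, III-2 BB, III-3 Bb, III-4 bb, III-5 bb, III-6 BB.
In this assignment every recorded phenotype matches its genotype and every non-founder's genotype is obtainable from its parents' genotypes, so the pedigree is consistent.

Yes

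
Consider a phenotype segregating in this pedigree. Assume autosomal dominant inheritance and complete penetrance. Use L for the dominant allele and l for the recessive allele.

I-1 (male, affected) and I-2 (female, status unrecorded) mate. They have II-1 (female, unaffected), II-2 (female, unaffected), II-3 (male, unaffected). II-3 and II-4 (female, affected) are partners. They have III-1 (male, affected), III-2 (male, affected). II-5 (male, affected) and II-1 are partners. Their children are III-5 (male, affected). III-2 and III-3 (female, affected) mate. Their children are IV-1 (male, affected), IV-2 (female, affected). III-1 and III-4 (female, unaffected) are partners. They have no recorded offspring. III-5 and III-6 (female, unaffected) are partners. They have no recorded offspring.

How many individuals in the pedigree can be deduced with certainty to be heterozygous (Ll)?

Obligate heterozygotes: I-1 is affected so carries L and passed l to II-1 (ll), so I-1 is Ll; III-1 is affected so carries L and received l from II-3 (ll), so III-1 is Ll; III-2 is affected so carries L and received l from II-3 (ll), so III-2 is Ll; III-5 is affected so carries L and received l from II-1 (ll), so III-5 is Ll.
Every other individual is either homozygous by phenotype or has at least one consistent homozygous assignment, so the count is 4.

4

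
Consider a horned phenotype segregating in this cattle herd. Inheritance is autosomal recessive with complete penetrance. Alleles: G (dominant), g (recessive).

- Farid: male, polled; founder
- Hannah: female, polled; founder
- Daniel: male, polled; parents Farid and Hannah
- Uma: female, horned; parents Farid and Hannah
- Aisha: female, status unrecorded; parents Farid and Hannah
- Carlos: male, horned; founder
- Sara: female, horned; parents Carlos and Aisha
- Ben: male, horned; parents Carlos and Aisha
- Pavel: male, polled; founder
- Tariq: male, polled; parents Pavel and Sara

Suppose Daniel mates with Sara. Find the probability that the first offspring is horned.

1/3

Farid is polled so carries G and passed g to Uma (gg), so Farid is Gg.
Hannah is polled so carries G and passed g to Uma (gg), so Hannah is Gg.
Daniel is a polled offspring of Farid (Gg) × Hannah (Gg), whose cross gives 1/4 GG : 1/2 Gg : 1/4 gg; conditioning on being polled, Daniel is GG with probability 1/3, Gg with probability 2/3.
Sara is horned, so Sara is gg.
Summing over parental genotype combinations, P(offspring is horned) = 2/3·1/2 = 1/3.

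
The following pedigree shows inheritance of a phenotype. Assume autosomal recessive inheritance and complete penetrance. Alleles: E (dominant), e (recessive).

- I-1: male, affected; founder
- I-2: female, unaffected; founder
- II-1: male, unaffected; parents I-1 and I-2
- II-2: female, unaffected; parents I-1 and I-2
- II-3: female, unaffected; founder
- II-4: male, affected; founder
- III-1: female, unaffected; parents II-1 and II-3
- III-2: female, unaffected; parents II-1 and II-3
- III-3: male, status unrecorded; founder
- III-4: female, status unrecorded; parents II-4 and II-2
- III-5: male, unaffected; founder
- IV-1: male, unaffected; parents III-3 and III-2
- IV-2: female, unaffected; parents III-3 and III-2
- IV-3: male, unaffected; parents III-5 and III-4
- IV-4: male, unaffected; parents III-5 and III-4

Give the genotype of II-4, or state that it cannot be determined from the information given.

II-4 is affected, so II-4 is ee.

ee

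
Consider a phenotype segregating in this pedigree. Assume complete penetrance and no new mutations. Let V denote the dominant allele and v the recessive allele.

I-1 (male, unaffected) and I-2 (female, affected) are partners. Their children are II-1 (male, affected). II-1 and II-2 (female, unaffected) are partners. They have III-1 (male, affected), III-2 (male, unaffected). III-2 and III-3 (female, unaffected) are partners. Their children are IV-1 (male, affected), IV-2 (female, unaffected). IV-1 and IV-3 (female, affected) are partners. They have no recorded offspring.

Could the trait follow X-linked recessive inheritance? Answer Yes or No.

A consistent assignment under X-linked recessive exists: I-1 X^V Y, I-2 X^v X^v, II-1 X^v Y, II-2 X^V X^v, III-1 X^v Y, III-2 X^V Y, III-3 X^V X^v, IV-1 X^v Y, IV-2 X^V X^V, IV-3 X^v X^v.
In this assignment every recorded phenotype matches its genotype and every non-founder's genotype is obtainable from its parents' genotypes, so the pedigree is consistent.

Yes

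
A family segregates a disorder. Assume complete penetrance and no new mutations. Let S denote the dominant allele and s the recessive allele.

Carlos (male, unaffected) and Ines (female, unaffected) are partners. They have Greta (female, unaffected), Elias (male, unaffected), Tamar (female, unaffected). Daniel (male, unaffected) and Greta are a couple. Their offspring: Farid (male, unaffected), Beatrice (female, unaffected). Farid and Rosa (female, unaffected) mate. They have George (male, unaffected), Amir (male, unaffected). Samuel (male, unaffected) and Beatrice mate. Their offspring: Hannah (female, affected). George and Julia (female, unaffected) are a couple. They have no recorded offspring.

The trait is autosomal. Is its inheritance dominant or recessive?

Samuel and Beatrice are both unaffected yet have an affected child Hannah. Under dominance, an affected child requires at least one affected parent, so the trait cannot be dominant.

recessive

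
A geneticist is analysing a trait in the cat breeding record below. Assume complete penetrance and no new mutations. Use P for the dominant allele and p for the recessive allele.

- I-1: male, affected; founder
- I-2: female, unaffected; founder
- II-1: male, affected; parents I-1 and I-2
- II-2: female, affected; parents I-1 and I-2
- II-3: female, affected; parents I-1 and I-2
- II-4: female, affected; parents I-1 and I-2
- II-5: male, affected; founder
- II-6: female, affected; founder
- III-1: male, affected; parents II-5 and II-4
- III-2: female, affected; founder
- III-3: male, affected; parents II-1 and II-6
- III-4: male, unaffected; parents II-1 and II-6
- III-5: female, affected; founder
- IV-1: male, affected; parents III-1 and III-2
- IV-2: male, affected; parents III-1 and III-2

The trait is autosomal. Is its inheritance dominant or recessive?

dominant

II-1 and II-6 are both affected yet have an unaffected child III-4. Under a recessive model two affected parents are homozygous and every child would be affected, so the trait cannot be recessive.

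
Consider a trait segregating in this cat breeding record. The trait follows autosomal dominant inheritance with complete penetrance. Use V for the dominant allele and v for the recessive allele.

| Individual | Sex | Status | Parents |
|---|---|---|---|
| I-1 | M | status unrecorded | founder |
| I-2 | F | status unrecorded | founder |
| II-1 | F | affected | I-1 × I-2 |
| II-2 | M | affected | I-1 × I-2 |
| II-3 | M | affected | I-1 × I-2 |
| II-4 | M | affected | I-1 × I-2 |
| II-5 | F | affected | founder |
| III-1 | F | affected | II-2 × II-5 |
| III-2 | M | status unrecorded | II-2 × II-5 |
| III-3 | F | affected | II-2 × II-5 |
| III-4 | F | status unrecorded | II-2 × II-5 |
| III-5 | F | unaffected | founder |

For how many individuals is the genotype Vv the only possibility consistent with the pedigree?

No individual's genotype is forced to Vv by the pedigree, so the count is 0.

0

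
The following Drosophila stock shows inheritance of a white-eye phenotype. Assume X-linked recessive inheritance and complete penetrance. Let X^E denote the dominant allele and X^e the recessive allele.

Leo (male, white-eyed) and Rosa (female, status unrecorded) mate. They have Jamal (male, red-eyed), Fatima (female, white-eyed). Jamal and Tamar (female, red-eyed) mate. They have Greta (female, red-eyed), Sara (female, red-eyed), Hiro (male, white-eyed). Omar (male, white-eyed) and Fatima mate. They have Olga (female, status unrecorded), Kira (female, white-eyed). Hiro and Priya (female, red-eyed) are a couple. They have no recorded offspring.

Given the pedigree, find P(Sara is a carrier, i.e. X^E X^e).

1/2

Jamal is red-eyed, so Jamal is X^E Y.
Tamar is red-eyed so carries E and passed e to Hiro (X^e Y), so Tamar is X^E X^e.
Their cross gives offspring ratios 1/2 X^E X^E : 1/2 X^E X^e. Conditioning on Sara being red-eyed, P(X^E X^e) = 1/2 / 1 = 1/2.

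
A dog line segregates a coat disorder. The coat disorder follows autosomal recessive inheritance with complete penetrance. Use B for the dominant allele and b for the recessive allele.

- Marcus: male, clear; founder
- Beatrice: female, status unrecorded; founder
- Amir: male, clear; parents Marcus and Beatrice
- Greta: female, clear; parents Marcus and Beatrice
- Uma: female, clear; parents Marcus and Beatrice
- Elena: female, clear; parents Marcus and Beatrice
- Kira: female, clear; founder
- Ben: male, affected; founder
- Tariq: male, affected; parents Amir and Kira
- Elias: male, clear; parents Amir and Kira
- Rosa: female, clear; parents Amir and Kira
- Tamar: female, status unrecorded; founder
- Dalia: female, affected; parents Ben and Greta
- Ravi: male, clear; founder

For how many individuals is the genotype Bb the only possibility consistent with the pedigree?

Obligate heterozygotes: Amir is clear so carries B and passed b to Tariq (bb), so Amir is Bb; Greta is clear so carries B and passed b to Dalia (bb), so Greta is Bb; Kira is clear so carries B and passed b to Tariq (bb), so Kira is Bb.
Every other individual is either homozygous by phenotype or has at least one consistent homozygous assignment, so the count is 3.

3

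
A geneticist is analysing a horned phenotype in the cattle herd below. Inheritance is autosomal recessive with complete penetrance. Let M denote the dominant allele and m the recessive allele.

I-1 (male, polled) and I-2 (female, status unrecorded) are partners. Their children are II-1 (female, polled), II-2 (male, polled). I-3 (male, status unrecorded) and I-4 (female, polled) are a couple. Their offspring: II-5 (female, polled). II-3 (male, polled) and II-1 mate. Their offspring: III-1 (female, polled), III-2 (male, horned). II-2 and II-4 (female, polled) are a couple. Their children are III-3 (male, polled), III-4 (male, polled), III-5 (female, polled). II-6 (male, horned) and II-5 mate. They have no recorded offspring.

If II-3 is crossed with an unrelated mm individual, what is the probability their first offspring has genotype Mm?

II-3 is polled so carries M and passed m to III-2 (mm), so II-3 is Mm.
The cross gives 1/2 Mm : 1/2 mm, so P(offspring has genotype Mm) = 1/2.

1/2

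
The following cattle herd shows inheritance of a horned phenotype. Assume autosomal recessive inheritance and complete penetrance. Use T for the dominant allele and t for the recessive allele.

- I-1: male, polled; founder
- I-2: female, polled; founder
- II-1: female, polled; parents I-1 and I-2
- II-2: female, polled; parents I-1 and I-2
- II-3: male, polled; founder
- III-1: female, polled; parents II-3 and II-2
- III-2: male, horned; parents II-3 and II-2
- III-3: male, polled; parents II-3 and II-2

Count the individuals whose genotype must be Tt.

Obligate heterozygotes: II-2 is polled so carries T and passed t to III-2 (tt), so II-2 is Tt; II-3 is polled so carries T and passed t to III-2 (tt), so II-3 is Tt.
Every other individual is either homozygous by phenotype or has at least one consistent homozygous assignment, so the count is 2.

2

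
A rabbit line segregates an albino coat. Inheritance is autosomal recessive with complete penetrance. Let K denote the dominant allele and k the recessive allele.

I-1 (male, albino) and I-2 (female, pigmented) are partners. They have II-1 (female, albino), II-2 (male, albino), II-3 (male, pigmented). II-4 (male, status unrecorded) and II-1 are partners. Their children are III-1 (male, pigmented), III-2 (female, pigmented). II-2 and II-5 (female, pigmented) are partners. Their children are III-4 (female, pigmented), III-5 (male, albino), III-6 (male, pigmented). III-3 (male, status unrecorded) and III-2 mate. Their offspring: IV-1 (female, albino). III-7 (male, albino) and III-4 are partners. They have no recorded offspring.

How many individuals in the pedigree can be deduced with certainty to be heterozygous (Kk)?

Obligate heterozygotes: I-2 is pigmented so carries K and passed k to II-1 (kk), so I-2 is Kk; II-3 is pigmented so carries K and received k from I-1 (kk), so II-3 is Kk; II-5 is pigmented so carries K and passed k to III-5 (kk), so II-5 is Kk; III-1 is pigmented so carries K and received k from II-1 (kk), so III-1 is Kk; III-2 is pigmented so carries K and received k from II-1 (kk), so III-2 is Kk; III-4 is pigmented so carries K and received k from II-2 (kk), so III-4 is Kk; III-6 is pigmented so carries K and received k from II-2 (kk), so III-6 is Kk.
Every other individual is either homozygous by phenotype or has at least one consistent homozygous assignment, so the count is 7.

7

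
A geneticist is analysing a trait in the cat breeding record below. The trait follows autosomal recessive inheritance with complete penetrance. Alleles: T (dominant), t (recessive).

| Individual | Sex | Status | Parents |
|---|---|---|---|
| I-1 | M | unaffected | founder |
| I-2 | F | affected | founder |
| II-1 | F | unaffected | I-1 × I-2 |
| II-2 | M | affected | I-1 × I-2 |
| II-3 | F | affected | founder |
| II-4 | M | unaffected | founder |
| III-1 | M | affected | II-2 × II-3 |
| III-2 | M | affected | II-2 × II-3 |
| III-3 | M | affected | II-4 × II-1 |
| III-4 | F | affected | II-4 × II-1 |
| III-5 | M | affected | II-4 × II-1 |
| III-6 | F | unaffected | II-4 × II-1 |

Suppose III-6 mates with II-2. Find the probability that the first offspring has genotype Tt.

2/3

II-4 is unaffected so carries T and passed t to III-3 (tt), so II-4 is Tt.
II-1 is unaffected so carries T and received t from I-2 (tt), so II-1 is Tt.
III-6 is an unaffected offspring of II-4 (Tt) × II-1 (Tt), whose cross gives 1/4 TT : 1/2 Tt : 1/4 tt; conditioning on being unaffected, III-6 is TT with probability 1/3, Tt with probability 2/3.
II-2 is affected, so II-2 is tt.
Summing over parental genotype combinations, P(offspring has genotype Tt) = 1/3·1 + 2/3·1/2 = 2/3.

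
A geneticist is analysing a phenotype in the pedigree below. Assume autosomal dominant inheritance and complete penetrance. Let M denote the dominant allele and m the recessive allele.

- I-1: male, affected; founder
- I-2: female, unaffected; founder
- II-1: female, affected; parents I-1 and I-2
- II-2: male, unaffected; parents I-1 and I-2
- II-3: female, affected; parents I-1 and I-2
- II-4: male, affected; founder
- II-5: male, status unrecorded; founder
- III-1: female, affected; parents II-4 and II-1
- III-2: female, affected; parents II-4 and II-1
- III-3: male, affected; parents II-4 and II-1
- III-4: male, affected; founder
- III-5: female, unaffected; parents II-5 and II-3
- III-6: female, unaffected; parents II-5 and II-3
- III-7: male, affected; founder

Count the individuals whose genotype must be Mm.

3

Obligate heterozygotes: I-1 is affected so carries M and passed m to II-2 (mm), so I-1 is Mm; II-1 is affected so carries M and received m from I-2 (mm), so II-1 is Mm; II-3 is affected so carries M and received m from I-2 (mm), so II-3 is Mm.
Every other individual is either homozygous by phenotype or has at least one consistent homozygous assignment, so the count is 3.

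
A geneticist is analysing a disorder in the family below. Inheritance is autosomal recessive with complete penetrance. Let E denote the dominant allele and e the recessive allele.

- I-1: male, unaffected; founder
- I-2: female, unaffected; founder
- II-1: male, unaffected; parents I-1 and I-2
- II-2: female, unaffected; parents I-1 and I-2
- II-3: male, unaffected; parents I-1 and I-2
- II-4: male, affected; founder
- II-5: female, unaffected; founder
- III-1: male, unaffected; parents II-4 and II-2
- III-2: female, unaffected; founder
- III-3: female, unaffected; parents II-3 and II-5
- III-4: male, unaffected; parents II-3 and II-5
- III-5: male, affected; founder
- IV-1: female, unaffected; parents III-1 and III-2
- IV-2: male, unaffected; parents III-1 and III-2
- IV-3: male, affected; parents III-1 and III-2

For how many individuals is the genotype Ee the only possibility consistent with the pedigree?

Obligate heterozygotes: III-1 is unaffected so carries E and received e from II-4 (ee), so III-1 is Ee; III-2 is unaffected so carries E and passed e to IV-3 (ee), so III-2 is Ee.
Every other individual is either homozygous by phenotype or has at least one consistent homozygous assignment, so the count is 2.

2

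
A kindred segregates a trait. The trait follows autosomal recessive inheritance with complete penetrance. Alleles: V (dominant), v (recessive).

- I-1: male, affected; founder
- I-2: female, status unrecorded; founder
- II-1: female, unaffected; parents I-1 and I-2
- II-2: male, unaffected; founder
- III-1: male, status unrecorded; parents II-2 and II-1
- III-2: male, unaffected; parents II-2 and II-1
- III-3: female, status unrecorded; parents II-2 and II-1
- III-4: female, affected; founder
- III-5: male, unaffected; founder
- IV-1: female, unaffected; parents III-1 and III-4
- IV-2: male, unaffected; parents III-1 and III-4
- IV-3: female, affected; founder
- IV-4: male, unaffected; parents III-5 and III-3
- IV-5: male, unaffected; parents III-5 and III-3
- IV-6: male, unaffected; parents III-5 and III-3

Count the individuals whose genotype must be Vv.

3

Obligate heterozygotes: II-1 is unaffected so carries V and received v from I-1 (vv), so II-1 is Vv; IV-1 is unaffected so carries V and received v from III-4 (vv), so IV-1 is Vv; IV-2 is unaffected so carries V and received v from III-4 (vv), so IV-2 is Vv.
Every other individual is either homozygous by phenotype or has at least one consistent homozygous assignment, so the count is 3.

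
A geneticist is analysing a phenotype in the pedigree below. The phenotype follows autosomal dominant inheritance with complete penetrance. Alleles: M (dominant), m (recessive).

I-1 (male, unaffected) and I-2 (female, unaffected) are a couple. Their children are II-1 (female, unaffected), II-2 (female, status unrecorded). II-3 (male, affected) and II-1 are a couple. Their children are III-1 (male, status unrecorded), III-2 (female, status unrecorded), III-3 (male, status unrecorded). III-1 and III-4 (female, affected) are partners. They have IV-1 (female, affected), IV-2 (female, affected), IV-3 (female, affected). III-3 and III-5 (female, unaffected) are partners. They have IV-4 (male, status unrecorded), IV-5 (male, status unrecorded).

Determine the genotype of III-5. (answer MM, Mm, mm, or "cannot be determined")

III-5 is unaffected, so III-5 is mm.

mm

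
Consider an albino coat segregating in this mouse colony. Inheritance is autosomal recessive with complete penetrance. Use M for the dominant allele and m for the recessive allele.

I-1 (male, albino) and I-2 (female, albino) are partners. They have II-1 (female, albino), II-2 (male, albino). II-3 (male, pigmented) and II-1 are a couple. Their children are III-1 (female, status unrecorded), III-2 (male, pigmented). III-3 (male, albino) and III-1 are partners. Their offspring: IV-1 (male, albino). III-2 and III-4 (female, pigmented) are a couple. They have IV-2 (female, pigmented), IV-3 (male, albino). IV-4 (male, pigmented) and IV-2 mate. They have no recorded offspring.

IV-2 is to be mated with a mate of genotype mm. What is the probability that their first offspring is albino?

III-2 is pigmented so carries M and received m from II-1 (mm), so III-2 is Mm.
III-4 is pigmented so carries M and passed m to IV-3 (mm), so III-4 is Mm.
IV-2 is a pigmented offspring of III-2 (Mm) × III-4 (Mm), whose cross gives 1/4 MM : 1/2 Mm : 1/4 mm; conditioning on being pigmented, IV-2 is MM with probability 1/3, Mm with probability 2/3.
Summing over parental genotype combinations, P(offspring is albino) = 2/3·1/2 = 1/3.

1/3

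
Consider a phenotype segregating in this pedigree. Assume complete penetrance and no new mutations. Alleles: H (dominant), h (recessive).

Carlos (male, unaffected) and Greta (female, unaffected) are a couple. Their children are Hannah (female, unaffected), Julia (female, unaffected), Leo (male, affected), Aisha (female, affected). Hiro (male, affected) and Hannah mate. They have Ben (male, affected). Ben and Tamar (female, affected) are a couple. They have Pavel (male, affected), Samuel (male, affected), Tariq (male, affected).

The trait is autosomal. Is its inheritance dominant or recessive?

Carlos and Greta are both unaffected yet have an affected child Leo. Under dominance, an affected child requires at least one affected parent, so the trait cannot be dominant.

recessive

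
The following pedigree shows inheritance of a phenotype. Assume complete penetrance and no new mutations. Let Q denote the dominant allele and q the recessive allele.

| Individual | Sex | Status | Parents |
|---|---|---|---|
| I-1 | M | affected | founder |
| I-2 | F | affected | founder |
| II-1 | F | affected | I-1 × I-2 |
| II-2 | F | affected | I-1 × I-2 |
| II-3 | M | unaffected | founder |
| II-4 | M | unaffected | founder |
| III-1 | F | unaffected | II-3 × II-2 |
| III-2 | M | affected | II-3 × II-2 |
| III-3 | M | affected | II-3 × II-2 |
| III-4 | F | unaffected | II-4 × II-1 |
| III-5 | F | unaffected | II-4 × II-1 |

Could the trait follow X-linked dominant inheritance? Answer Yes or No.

Yes

A consistent assignment under X-linked dominant exists: I-1 X^Q Y, I-2 X^Q X^q, II-1 X^Q X^q, II-2 X^Q X^q, II-3 X^q Y, II-4 X^q Y, III-1 X^q X^q, III-2 X^Q Y, III-3 X^Q Y, III-4 X^q X^q, III-5 X^q X^q.
In this assignment every recorded phenotype matches its genotype and every non-founder's genotype is obtainable from its parents' genotypes, so the pedigree is consistent.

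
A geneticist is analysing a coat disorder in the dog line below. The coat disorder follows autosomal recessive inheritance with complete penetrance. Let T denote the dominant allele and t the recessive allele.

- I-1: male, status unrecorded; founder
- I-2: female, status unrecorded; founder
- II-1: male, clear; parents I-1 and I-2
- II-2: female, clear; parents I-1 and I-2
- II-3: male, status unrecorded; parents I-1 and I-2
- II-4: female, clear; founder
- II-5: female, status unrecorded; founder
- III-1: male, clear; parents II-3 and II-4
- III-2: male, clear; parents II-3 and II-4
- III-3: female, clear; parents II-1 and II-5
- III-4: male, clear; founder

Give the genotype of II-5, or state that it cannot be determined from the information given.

cannot be determined

II-5's phenotype is unrecorded, and no parent or child forces a single allele at both positions; consistent genotype assignments exist with II-5 as TT or Tt or tt.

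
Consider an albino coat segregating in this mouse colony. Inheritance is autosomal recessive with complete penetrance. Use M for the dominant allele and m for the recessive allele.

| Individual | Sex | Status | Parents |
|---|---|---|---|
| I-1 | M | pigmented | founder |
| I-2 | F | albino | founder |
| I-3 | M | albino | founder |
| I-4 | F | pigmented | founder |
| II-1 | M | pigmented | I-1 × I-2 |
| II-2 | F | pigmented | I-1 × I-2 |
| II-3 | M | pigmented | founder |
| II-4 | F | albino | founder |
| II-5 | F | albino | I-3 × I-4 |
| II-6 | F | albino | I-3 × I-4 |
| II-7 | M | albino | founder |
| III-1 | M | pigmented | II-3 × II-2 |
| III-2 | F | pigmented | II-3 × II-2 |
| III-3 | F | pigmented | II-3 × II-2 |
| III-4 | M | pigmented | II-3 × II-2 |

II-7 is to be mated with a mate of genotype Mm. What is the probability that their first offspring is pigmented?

II-7 is albino, so II-7 is mm.
The cross gives 1/2 Mm : 1/2 mm, so P(offspring is pigmented) = 1/2.

1/2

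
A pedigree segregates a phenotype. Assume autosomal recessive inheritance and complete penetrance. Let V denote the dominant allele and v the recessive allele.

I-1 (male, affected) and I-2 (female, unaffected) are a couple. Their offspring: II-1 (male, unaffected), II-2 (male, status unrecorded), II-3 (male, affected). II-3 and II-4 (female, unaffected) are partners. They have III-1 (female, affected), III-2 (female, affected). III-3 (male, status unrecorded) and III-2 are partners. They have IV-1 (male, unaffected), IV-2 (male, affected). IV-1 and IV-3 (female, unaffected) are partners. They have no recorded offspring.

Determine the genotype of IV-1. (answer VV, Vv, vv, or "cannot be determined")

From phenotype alone, IV-1 is VV or Vv.
IV-1 is unaffected so carries V and received v from III-2 (vv), so IV-1 is Vv.

Vv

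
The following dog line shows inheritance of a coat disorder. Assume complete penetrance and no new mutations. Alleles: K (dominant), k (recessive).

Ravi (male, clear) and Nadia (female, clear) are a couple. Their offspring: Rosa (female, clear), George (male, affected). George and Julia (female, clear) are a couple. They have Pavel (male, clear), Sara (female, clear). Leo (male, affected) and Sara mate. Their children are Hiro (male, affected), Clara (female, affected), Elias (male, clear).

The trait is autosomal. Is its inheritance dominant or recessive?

recessive

Ravi and Nadia are both clear yet have an affected child George. Under dominance, an affected child requires at least one affected parent, so the trait cannot be dominant.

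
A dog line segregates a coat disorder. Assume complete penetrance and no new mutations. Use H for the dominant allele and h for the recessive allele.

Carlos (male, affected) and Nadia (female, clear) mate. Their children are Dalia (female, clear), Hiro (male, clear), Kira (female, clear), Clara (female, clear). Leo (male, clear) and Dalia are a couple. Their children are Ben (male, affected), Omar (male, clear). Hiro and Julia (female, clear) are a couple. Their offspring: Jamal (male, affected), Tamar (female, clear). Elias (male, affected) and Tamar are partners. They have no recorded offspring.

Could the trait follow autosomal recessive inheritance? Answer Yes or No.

A consistent assignment under autosomal recessive exists: Carlos hh, Nadia HH, Dalia Hh, Hiro Hh, Kira Hh, Clara Hh, Leo Hh, Julia Hh, Ben hh, Omar HH, Jamal hh, Tamar HH, Elias hh.
In this assignment every recorded phenotype matches its genotype and every non-founder's genotype is obtainable from its parents' genotypes, so the pedigree is consistent.

Yes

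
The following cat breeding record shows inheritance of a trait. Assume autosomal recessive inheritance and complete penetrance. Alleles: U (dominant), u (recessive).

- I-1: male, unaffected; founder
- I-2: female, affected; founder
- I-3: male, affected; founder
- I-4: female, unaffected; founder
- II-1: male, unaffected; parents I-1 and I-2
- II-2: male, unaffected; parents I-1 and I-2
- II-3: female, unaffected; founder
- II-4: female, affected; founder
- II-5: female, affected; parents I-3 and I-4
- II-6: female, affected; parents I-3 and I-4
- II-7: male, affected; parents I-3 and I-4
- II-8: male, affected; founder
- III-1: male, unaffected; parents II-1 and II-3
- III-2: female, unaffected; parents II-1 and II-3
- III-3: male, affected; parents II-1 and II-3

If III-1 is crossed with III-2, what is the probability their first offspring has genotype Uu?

4/9

II-1 is unaffected so carries U and received u from I-2 (uu), so II-1 is Uu.
II-3 is unaffected so carries U and passed u to III-3 (uu), so II-3 is Uu.
III-1 is an unaffected offspring of II-1 (Uu) × II-3 (Uu), whose cross gives 1/4 UU : 1/2 Uu : 1/4 uu; conditioning on being unaffected, III-1 is UU with probability 1/3, Uu with probability 2/3.
III-2 is an unaffected offspring of II-1 (Uu) × II-3 (Uu), whose cross gives 1/4 UU : 1/2 Uu : 1/4 uu; conditioning on being unaffected, III-2 is UU with probability 1/3, Uu with probability 2/3.
Summing over parental genotype combinations, P(offspring has genotype Uu) = 2/9·1/2 + 2/9·1/2 + 4/9·1/2 = 4/9.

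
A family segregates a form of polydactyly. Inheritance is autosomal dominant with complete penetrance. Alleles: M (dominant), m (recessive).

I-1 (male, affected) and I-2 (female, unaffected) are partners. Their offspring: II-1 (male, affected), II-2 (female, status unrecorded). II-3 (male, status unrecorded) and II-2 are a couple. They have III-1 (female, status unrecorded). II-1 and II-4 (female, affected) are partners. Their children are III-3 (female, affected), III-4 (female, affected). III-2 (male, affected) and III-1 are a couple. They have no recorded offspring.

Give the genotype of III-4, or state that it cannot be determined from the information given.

III-4's phenotype allows MM or Mm, and no parent or child forces a single allele at both positions; consistent genotype assignments exist with III-4 as MM or Mm.

cannot be determined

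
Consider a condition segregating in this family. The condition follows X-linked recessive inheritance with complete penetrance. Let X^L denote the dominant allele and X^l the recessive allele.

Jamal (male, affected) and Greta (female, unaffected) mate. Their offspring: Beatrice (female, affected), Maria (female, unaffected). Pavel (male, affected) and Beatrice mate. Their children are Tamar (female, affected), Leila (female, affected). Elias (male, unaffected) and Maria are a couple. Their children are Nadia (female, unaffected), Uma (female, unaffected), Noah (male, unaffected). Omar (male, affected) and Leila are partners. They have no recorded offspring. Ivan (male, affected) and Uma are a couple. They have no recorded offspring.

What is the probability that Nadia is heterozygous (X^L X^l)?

1/2

Elias is unaffected, so Elias is X^L Y.
Maria is unaffected so carries L and received l from Jamal (X^l Y), so Maria is X^L X^l.
Their cross gives offspring ratios 1/2 X^L X^L : 1/2 X^L X^l. Conditioning on Nadia being unaffected, P(X^L X^l) = 1/2 / 1 = 1/2.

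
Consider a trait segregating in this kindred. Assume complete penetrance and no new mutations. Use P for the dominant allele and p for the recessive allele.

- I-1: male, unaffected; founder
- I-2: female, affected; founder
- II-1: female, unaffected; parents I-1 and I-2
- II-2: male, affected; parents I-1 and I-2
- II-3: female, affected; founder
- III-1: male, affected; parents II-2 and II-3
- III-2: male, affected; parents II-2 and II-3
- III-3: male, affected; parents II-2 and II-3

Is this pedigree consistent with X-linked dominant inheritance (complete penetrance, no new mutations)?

Yes

A consistent assignment under X-linked dominant exists: I-1 X^p Y, I-2 X^P X^p, II-1 X^p X^p, II-2 X^P Y, II-3 X^P X^P, III-1 X^P Y, III-2 X^P Y, III-3 X^P Y.
In this assignment every recorded phenotype matches its genotype and every non-founder's genotype is obtainable from its parents' genotypes, so the pedigree is consistent.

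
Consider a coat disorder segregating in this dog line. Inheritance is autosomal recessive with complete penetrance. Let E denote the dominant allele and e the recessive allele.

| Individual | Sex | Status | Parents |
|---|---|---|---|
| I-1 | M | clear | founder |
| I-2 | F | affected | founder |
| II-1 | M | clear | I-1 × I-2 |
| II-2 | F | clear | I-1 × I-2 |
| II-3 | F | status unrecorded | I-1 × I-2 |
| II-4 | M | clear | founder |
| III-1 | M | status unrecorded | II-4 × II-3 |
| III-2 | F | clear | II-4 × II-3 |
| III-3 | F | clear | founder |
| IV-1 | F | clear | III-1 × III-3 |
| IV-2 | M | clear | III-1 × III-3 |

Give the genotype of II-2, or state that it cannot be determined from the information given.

From phenotype alone, II-2 is EE or Ee.
II-2 is clear so carries E and received e from I-2 (ee), so II-2 is Ee.

Ee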